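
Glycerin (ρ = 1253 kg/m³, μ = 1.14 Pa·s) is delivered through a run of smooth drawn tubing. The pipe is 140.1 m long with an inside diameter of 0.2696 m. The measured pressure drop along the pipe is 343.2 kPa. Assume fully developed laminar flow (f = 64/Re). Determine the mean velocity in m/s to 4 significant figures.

For laminar flow, f = 64/Re with Re = ρVD/μ, so Darcy-Weisbach reduces to ΔP = 32μLV/D². Solving for V: V = ΔP·D²/(32μL) = 3.432e+05·(0.2696)²/(32·1.14·140.1) = 4.881 m/s.
Check: Re = ρVD/μ = 1253·4.881·0.2696/1.14 = 1446 < 2300, so the laminar assumption holds.

V ≈ 4.881 m/s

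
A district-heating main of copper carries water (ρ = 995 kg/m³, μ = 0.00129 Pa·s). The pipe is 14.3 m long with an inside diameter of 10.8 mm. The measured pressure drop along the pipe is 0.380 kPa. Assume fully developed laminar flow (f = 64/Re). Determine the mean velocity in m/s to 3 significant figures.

For laminar flow, f = 64/Re with Re = ρVD/μ, so Darcy-Weisbach reduces to ΔP = 32μLV/D². Solving for V: V = ΔP·D²/(32μL) = 380·(0.0108)²/(32·0.00129·14.3) = 0.07509 m/s.
Check: Re = ρVD/μ = 995·0.07509·0.0108/0.00129 = 625.5 < 2300, so the laminar assumption holds.

V ≈ 0.0751 m/s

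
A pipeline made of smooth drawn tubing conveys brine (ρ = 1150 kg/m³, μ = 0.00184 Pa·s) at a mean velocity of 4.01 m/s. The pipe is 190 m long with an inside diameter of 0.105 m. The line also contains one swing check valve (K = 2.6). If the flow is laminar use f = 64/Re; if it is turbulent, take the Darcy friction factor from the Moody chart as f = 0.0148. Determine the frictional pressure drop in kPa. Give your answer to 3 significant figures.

ΔP ≈ 272 kPa

Reynolds number Re = ρVD/μ = 1150 · 4.01 · 0.105 / 0.00184 = 2.632e+05.
Re > 4000 → turbulent; use the Moody-chart value f = 0.0148.
Total minor-loss coefficient ΣK = 1·2.6 = 2.6.
ΔP = [f·L/D + ΣK]·(ρV²/2) = [0.0148·190/0.105 + 2.6]·(1150·4.01²/2) = [26.78 + 2.6]·9246 = 2.717e+05 Pa.
ΔP = 2.717e+05 Pa = 272 kPa.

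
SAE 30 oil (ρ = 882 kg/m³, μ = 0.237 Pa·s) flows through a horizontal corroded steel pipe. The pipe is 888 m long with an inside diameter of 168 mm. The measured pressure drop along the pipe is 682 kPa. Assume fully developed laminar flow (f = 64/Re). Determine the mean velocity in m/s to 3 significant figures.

V ≈ 2.86 m/s

For laminar flow, f = 64/Re with Re = ρVD/μ, so Darcy-Weisbach reduces to ΔP = 32μLV/D². Solving for V: V = ΔP·D²/(32μL) = 6.82e+05·(0.168)²/(32·0.237·888) = 2.858 m/s.
Check: Re = ρVD/μ = 882·2.858·0.168/0.237 = 1787 < 2300, so the laminar assumption holds.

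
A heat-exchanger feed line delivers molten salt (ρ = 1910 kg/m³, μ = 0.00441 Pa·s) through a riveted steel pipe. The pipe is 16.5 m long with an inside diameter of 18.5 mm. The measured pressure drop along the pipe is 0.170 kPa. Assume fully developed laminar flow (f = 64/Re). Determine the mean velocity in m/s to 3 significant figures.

V ≈ 0.0250 m/s

For laminar flow, f = 64/Re with Re = ρVD/μ, so Darcy-Weisbach reduces to ΔP = 32μLV/D². Solving for V: V = ΔP·D²/(32μL) = 170·(0.0185)²/(32·0.00441·16.5) = 0.02499 m/s.
Check: Re = ρVD/μ = 1910·0.02499·0.0185/0.00441 = 200.2 < 2300, so the laminar assumption holds.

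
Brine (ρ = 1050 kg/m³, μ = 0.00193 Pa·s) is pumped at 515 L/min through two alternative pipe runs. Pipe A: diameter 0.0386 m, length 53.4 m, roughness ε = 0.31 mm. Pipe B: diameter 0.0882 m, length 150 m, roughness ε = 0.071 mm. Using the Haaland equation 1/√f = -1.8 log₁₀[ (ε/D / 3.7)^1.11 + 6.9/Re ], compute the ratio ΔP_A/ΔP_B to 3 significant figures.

ΔP_A/ΔP_B ≈ 35.6

Pipe A: V = Q/A = 0.008583/0.00117 = 7.335 m/s; Re = 1.54e+05; ε/D = 0.00803; Haaland → f = 0.03573; ΔP_A = f(L/D)(ρV²/2) = 1.396e+06 Pa.
Pipe B: V = Q/A = 0.008583/0.00611 = 1.405 m/s; Re = 6.741e+04; ε/D = 0.000805; Haaland → f = 0.02224; ΔP_B = f(L/D)(ρV²/2) = 3.92e+04 Pa.
ΔP_A/ΔP_B = 1.396e+06/3.92e+04 = 35.6.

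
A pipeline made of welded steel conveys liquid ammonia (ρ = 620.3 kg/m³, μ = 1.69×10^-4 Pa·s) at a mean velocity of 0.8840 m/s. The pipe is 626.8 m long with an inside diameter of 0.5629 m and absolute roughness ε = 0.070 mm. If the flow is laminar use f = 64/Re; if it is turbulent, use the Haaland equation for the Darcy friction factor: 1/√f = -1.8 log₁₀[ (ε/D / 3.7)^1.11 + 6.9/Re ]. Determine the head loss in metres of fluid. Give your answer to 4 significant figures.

h_f ≈ 0.5854 m

Reynolds number Re = ρVD/μ = 620.3 · 0.884 · 0.5629 / 0.000169 = 1.826e+06.
Re > 4000 → turbulent. Relative roughness ε/D = 7e-05/0.5629 = 0.000124. Haaland: 1/√f = -1.8 log₁₀[(0.000124/3.7)^1.11 + 6.9/1.826e+06] = -1.8 log₁₀[1.08e-05 + 3.78e-06] = 8.704, so f = 0.0132.
Darcy-Weisbach: ΔP = f(L/D)(ρV²/2) = 0.0132·(626.8/0.5629)·(620.3·0.884²/2) = 0.0132·1114·242.4 = 3562 Pa.
Head loss h_f = ΔP/(ρg) = 3562/(620.3·9.81) = 0.5854 m.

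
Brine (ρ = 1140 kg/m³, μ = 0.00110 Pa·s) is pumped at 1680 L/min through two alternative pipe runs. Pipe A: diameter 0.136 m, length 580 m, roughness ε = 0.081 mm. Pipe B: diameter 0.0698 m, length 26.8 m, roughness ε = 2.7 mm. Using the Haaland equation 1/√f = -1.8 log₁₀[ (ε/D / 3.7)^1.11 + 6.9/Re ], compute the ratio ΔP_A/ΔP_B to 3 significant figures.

ΔP_A/ΔP_B ≈ 0.226

Pipe A: V = Q/A = 0.028/0.01453 = 1.927 m/s; Re = 2.717e+05; ε/D = 0.000596; Haaland → f = 0.01872; ΔP_A = f(L/D)(ρV²/2) = 1.691e+05 Pa.
Pipe B: V = Q/A = 0.028/0.003826 = 7.317 m/s; Re = 5.293e+05; ε/D = 0.0387; Haaland → f = 0.0639; ΔP_B = f(L/D)(ρV²/2) = 7.489e+05 Pa.
ΔP_A/ΔP_B = 1.691e+05/7.489e+05 = 0.226.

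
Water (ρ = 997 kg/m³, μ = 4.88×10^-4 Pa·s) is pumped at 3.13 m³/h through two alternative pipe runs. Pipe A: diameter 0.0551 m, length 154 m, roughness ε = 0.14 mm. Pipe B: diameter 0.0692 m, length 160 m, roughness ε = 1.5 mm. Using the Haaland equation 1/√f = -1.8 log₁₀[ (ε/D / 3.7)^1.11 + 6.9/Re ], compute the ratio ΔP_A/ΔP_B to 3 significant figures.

ΔP_A/ΔP_B ≈ 1.64

Pipe A: V = Q/A = 0.0008694/0.002384 = 0.3646 m/s; Re = 4.105e+04; ε/D = 0.00254; Haaland → f = 0.02797; ΔP_A = f(L/D)(ρV²/2) = 5180 Pa.
Pipe B: V = Q/A = 0.0008694/0.003761 = 0.2312 m/s; Re = 3.268e+04; ε/D = 0.0217; Haaland → f = 0.05137; ΔP_B = f(L/D)(ρV²/2) = 3165 Pa.
ΔP_A/ΔP_B = 5180/3165 = 1.64.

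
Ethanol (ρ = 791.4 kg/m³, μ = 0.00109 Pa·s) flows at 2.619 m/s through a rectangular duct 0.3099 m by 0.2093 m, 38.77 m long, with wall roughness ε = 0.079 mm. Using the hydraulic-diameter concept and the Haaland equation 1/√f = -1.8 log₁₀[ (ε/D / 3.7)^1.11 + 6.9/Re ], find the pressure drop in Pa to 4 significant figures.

Hydraulic diameter D_h = 4A/P = 4·(0.3099·0.2093)/(2·(0.3099+0.2093)) = 0.2594/1.038 = 0.2499 m.
Re = ρVD_h/μ = 791.4·2.619·0.2499/0.00109 = 4.751e+05.
ε/D_h = 7.9e-05/0.2499 = 0.000316; Haaland gives 1/√f = -1.8 log₁₀[3.05e-05+1.45e-05] = 7.824, so f = 0.01634.
ΔP = f(L/D_h)(ρV²/2) = 0.01634·38.77/0.2499·2714 = 6880 Pa.

ΔP ≈ 6880 Pa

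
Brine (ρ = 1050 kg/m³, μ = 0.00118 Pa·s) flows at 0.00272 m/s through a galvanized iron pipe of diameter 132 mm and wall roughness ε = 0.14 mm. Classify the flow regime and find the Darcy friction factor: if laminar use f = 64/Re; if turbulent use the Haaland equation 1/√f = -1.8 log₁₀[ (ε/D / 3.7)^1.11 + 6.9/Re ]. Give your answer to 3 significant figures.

Re = ρVD/μ = 1050·0.00272·0.132/0.00118 = 319.5.
Re < 2300 → laminar, so f = 64/Re = 0.2003 (roughness is irrelevant in laminar flow).

f ≈ 0.200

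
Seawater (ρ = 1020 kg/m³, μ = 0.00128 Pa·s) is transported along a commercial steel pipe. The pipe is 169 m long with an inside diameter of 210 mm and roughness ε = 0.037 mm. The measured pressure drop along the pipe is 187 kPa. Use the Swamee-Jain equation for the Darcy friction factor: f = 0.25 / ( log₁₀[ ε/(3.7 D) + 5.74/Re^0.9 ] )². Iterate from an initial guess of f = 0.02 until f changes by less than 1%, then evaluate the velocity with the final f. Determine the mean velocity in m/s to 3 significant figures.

Rearranging Darcy-Weisbach: V = √(2·ΔP·D/(f·L·ρ)). With ε/D = 3.7e-05/0.21 = 0.000176, iterate starting from f = 0.02:
  f = 0.02 → V = √(2·1.87e+05·0.21/(0.02·169·1020)) = 4.773 m/s; Re = ρVD/μ = 7.987e+05; f → 0.01472
  f = 0.01472 → V = 5.564 m/s; Re = 9.311e+05; f → 0.01457
  f = 0.01457 → V = 5.593 m/s; Re = 9.359e+05; f → 0.01456
Converged (Δf/f < 1%). With the final f = 0.01456: V = √(2·1.87e+05·0.21/(0.01456·169·1020)) = 5.594 m/s.

V ≈ 5.59 m/s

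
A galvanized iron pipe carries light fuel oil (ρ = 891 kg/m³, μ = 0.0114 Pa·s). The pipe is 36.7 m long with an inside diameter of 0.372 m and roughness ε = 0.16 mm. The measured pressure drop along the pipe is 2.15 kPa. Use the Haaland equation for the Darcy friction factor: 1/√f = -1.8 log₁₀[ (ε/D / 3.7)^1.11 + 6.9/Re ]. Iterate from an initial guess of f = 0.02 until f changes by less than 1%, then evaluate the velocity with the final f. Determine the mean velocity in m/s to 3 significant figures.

V ≈ 1.47 m/s

Rearranging Darcy-Weisbach: V = √(2·ΔP·D/(f·L·ρ)). With ε/D = 0.00016/0.372 = 0.00043, iterate starting from f = 0.02:
  f = 0.02 → V = √(2·2150·0.372/(0.02·36.7·891)) = 1.564 m/s; Re = ρVD/μ = 4.547e+04; f → 0.02241
  f = 0.02241 → V = 1.477 m/s; Re = 4.295e+04; f → 0.02265
  f = 0.02265 → V = 1.47 m/s; Re = 4.273e+04; f → 0.02267
Converged (Δf/f < 1%). With the final f = 0.02267: V = √(2·2150·0.372/(0.02267·36.7·891)) = 1.469 m/s.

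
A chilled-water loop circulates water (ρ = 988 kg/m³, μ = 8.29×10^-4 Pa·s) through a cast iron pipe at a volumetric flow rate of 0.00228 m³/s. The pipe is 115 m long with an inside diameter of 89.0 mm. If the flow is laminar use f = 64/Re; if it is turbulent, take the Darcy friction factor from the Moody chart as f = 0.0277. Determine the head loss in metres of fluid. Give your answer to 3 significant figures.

Cross-sectional area A = πD²/4 = π(0.089)²/4 = 0.006221 m²; mean velocity V = Q/A = 0.00228/0.006221 = 0.3665 m/s.
Reynolds number Re = ρVD/μ = 988 · 0.3665 · 0.089 / 0.000829 = 3.887e+04.
Re > 4000 → turbulent; use the Moody-chart value f = 0.0277.
Darcy-Weisbach: ΔP = f(L/D)(ρV²/2) = 0.0277·(115/0.089)·(988·0.3665²/2) = 0.0277·1292·66.35 = 2375 Pa.
Head loss h_f = ΔP/(ρg) = 2375/(988·9.81) = 0.245 m.

h_f ≈ 0.245 m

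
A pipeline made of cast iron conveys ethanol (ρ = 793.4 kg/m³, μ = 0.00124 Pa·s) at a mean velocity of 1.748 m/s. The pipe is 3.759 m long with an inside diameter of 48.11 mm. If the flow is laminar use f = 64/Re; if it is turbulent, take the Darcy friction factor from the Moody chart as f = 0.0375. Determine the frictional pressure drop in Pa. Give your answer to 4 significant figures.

ΔP ≈ 3552 Pa

Reynolds number Re = ρVD/μ = 793.4 · 1.748 · 0.04811 / 0.00124 = 5.381e+04.
Re > 4000 → turbulent; use the Moody-chart value f = 0.0375.
Darcy-Weisbach: ΔP = f(L/D)(ρV²/2) = 0.0375·(3.759/0.04811)·(793.4·1.748²/2) = 0.0375·78.13·1212 = 3552 Pa.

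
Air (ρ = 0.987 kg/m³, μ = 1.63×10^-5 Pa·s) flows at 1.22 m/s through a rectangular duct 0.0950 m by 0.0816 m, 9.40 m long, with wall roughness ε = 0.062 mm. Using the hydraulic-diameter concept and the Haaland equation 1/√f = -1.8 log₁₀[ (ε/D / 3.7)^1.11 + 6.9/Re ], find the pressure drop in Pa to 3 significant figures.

ΔP ≈ 2.80 Pa

Hydraulic diameter D_h = 4A/P = 4·(0.095·0.0816)/(2·(0.095+0.0816)) = 0.03101/0.3532 = 0.08779 m.
Re = ρVD_h/μ = 0.987·1.22·0.08779/1.63e-05 = 6485.
ε/D_h = 6.2e-05/0.08779 = 0.000706; Haaland gives 1/√f = -1.8 log₁₀[7.44e-05+0.00106] = 5.299, so f = 0.03562.
ΔP = f(L/D_h)(ρV²/2) = 0.03562·9.4/0.08779·0.7345 = 2.801 Pa.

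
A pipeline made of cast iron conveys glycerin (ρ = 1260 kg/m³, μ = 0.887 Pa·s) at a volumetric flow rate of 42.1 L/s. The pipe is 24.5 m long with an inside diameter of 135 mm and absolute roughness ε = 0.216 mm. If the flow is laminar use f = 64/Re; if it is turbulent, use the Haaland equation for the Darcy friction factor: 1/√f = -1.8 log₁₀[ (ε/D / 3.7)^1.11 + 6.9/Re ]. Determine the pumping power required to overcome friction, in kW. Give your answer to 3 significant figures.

Q = 42.1 L/s = 42.1/1000 = 0.0421 m³/s.
Cross-sectional area A = πD²/4 = π(0.135)²/4 = 0.01431 m²; mean velocity V = Q/A = 0.0421/0.01431 = 2.941 m/s.
Reynolds number Re = ρVD/μ = 1260 · 2.941 · 0.135 / 0.887 = 564.
Re < 2300 → laminar flow, so f = 64/Re = 64/564 = 0.1135 (the turbulent correlation is not needed).
Darcy-Weisbach: ΔP = f(L/D)(ρV²/2) = 0.1135·(24.5/0.135)·(1260·2.941²/2) = 0.1135·181.5·5450 = 1.122e+05 Pa.
Pumping power P = QΔP = 0.0421·1.122e+05 = 4725 W = 4.72 kW.

P ≈ 4.72 kW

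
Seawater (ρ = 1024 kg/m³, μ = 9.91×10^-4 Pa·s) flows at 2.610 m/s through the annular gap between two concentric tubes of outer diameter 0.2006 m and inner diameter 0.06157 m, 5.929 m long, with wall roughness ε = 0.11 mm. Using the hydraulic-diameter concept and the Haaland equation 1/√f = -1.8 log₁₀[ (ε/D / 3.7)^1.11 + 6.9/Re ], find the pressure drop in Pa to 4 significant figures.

ΔP ≈ 2887 Pa

Hydraulic diameter D_h = 4A/P = D_o - D_i = 0.2006 - 0.06157 = 0.139 m.
Re = ρVD_h/μ = 1024·2.61·0.139/0.000991 = 3.75e+05.
ε/D_h = 0.00011/0.139 = 0.000791; Haaland gives 1/√f = -1.8 log₁₀[8.44e-05+1.84e-05] = 7.178, so f = 0.01941.
ΔP = f(L/D_h)(ρV²/2) = 0.01941·5.929/0.139·3488 = 2887 Pa.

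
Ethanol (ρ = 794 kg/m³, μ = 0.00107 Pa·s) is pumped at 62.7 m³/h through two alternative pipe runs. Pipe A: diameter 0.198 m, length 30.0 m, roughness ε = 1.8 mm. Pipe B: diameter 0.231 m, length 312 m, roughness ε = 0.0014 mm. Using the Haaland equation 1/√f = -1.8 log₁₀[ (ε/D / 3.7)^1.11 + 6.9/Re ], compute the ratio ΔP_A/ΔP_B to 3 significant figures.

Pipe A: V = Q/A = 0.01742/0.03079 = 0.5656 m/s; Re = 8.311e+04; ε/D = 0.00909; Haaland → f = 0.03749; ΔP_A = f(L/D)(ρV²/2) = 721.6 Pa.
Pipe B: V = Q/A = 0.01742/0.04191 = 0.4156 m/s; Re = 7.124e+04; ε/D = 6.06e-06; Haaland → f = 0.01917; ΔP_B = f(L/D)(ρV²/2) = 1776 Pa.
ΔP_A/ΔP_B = 721.6/1776 = 0.406.

ΔP_A/ΔP_B ≈ 0.406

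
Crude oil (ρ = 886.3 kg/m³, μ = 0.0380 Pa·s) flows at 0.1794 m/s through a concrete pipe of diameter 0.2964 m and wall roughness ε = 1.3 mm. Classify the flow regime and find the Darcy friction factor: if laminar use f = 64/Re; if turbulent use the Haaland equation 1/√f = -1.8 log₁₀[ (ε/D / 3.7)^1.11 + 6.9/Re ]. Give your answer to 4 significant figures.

Re = ρVD/μ = 886.3·0.1794·0.2964/0.038 = 1240.
Re < 2300 → laminar, so f = 64/Re = 0.0516 (roughness is irrelevant in laminar flow).

f ≈ 0.05160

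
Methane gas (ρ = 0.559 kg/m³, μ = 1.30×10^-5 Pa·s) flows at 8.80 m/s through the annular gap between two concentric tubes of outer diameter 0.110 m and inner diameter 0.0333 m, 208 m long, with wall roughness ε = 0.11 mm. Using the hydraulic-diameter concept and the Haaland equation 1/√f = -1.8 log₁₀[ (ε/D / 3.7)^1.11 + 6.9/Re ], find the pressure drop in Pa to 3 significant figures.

Hydraulic diameter D_h = 4A/P = D_o - D_i = 0.11 - 0.0333 = 0.0767 m.
Re = ρVD_h/μ = 0.559·8.8·0.0767/1.3e-05 = 2.902e+04.
ε/D_h = 0.00011/0.0767 = 0.00143; Haaland gives 1/√f = -1.8 log₁₀[0.000163+0.000238] = 6.114, so f = 0.02675.
ΔP = f(L/D_h)(ρV²/2) = 0.02675·208/0.0767·21.64 = 1570 Pa.

ΔP ≈ 1570 Pa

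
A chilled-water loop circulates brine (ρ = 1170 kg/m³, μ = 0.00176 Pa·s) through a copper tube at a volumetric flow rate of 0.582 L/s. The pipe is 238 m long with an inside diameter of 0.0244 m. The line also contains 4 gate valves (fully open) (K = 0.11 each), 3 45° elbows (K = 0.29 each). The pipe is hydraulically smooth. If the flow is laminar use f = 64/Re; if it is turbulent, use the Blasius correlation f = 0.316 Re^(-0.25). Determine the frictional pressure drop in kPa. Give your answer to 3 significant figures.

Q = 0.582 L/s = 0.582/1000 = 0.000582 m³/s.
Cross-sectional area A = πD²/4 = π(0.0244)²/4 = 0.0004676 m²; mean velocity V = Q/A = 0.000582/0.0004676 = 1.245 m/s.
Reynolds number Re = ρVD/μ = 1170 · 1.245 · 0.0244 / 0.00176 = 2.019e+04.
Re > 4000 → turbulent. Smooth-pipe (Blasius): f = 0.316 Re^(-0.25) = 0.316/(2.019e+04)^0.25 = 0.02651.
Total minor-loss coefficient ΣK = 4·0.11 + 3·0.29 = 1.31.
ΔP = [f·L/D + ΣK]·(ρV²/2) = [0.02651·238/0.0244 + 1.31]·(1170·1.245²/2) = [258.6 + 1.31]·906.3 = 2.355e+05 Pa.
ΔP = 2.355e+05 Pa = 236 kPa.

ΔP ≈ 236 kPa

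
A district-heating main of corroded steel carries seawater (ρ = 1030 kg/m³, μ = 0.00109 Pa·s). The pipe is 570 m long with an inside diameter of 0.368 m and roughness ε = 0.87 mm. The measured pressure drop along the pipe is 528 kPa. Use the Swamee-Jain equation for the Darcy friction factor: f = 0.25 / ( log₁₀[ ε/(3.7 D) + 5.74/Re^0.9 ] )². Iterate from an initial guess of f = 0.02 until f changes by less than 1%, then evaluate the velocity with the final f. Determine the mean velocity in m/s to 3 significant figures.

V ≈ 5.18 m/s

Rearranging Darcy-Weisbach: V = √(2·ΔP·D/(f·L·ρ)). With ε/D = 0.00087/0.368 = 0.00236, iterate starting from f = 0.02:
  f = 0.02 → V = √(2·5.28e+05·0.368/(0.02·570·1030)) = 5.753 m/s; Re = ρVD/μ = 2.001e+06; f → 0.02462
  f = 0.02462 → V = 5.185 m/s; Re = 1.803e+06; f → 0.02464
Converged (Δf/f < 1%). With the final f = 0.02464: V = √(2·5.28e+05·0.368/(0.02464·570·1030)) = 5.183 m/s.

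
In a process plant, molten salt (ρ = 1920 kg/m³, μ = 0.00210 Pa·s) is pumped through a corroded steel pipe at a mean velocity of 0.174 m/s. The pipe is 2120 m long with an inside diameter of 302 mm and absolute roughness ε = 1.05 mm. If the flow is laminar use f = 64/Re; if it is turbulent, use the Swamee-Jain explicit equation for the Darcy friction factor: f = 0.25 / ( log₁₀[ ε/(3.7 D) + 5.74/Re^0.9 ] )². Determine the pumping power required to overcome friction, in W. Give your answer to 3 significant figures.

Reynolds number Re = ρVD/μ = 1920 · 0.174 · 0.302 / 0.0021 = 4.804e+04.
Re > 4000 → turbulent. Relative roughness ε/D = 0.00105/0.302 = 0.00348. Swamee-Jain: f = 0.25/(log₁₀[0.00348/3.7 + 5.74/4.804e+04^0.9])² = 0.25/(log₁₀[0.00094 + 0.000351])² = 0.25/(-2.889)² = 0.02995.
Darcy-Weisbach: ΔP = f(L/D)(ρV²/2) = 0.02995·(2120/0.302)·(1920·0.174²/2) = 0.02995·7020·29.06 = 6111 Pa.
Q = V·A = 0.174·0.07163 = 0.01246 m³/s.
Pumping power P = QΔP = 0.01246·6111 = 76.16 W = 76.2 W.

P ≈ 76.2 W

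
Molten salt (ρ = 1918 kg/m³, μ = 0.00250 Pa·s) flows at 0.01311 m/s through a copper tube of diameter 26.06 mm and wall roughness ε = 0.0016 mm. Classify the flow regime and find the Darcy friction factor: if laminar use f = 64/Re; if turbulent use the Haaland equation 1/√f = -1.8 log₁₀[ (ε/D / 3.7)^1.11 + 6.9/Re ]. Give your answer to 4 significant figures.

f ≈ 0.2442

Re = ρVD/μ = 1918·0.01311·0.02606/0.0025 = 262.1.
Re < 2300 → laminar, so f = 64/Re = 0.2442 (roughness is irrelevant in laminar flow).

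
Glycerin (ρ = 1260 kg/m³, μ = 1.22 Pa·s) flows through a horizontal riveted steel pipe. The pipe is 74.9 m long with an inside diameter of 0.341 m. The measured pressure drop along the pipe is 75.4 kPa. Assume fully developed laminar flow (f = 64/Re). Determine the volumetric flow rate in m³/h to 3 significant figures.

Q ≈ 986 m³/h

For laminar flow, f = 64/Re with Re = ρVD/μ, so Darcy-Weisbach reduces to ΔP = 32μLV/D². Solving for V: V = ΔP·D²/(32μL) = 7.54e+04·(0.341)²/(32·1.22·74.9) = 2.998 m/s.
Check: Re = ρVD/μ = 1260·2.998·0.341/1.22 = 1056 < 2300, so the laminar assumption holds.
Q = V·A = 2.998·(π/4·0.341²) = 0.2738 m³/s = 986 m³/h.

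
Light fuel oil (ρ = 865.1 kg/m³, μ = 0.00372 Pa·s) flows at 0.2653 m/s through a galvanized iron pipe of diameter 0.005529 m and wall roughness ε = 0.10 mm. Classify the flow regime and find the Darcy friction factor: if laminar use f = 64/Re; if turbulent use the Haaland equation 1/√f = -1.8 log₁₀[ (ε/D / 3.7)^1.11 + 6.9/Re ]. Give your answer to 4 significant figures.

f ≈ 0.1876

Re = ρVD/μ = 865.1·0.2653·0.005529/0.00372 = 341.1.
Re < 2300 → laminar, so f = 64/Re = 0.1876 (roughness is irrelevant in laminar flow).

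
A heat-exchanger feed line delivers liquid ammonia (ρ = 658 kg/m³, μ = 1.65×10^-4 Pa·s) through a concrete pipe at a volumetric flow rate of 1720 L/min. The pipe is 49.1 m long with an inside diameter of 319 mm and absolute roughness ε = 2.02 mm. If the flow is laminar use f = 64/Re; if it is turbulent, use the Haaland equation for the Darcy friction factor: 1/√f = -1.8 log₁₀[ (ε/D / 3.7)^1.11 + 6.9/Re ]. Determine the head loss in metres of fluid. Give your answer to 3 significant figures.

Q = 1720 L/min = 1720/60000 = 0.02867 m³/s.
Cross-sectional area A = πD²/4 = π(0.319)²/4 = 0.07992 m²; mean velocity V = Q/A = 0.02867/0.07992 = 0.3587 m/s.
Reynolds number Re = ρVD/μ = 658 · 0.3587 · 0.319 / 0.000165 = 4.563e+05.
Re > 4000 → turbulent. Relative roughness ε/D = 0.00202/0.319 = 0.00633. Haaland: 1/√f = -1.8 log₁₀[(0.00633/3.7)^1.11 + 6.9/4.563e+05] = -1.8 log₁₀[0.000849 + 1.51e-05] = 5.514, so f = 0.03289.
Darcy-Weisbach: ΔP = f(L/D)(ρV²/2) = 0.03289·(49.1/0.319)·(658·0.3587²/2) = 0.03289·153.9·42.33 = 214.3 Pa.
Head loss h_f = ΔP/(ρg) = 214.3/(658·9.81) = 0.0332 m.

h_f ≈ 0.0332 m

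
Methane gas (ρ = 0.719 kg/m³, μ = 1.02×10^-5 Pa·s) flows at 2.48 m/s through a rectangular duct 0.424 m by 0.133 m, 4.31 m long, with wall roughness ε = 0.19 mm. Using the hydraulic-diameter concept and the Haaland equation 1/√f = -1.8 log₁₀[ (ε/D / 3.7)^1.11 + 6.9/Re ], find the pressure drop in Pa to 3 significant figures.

Hydraulic diameter D_h = 4A/P = 4·(0.424·0.133)/(2·(0.424+0.133)) = 0.2256/1.114 = 0.2025 m.
Re = ρVD_h/μ = 0.719·2.48·0.2025/1.02e-05 = 3.54e+04.
ε/D_h = 0.00019/0.2025 = 0.000938; Haaland gives 1/√f = -1.8 log₁₀[0.000102+0.000195] = 6.349, so f = 0.02481.
ΔP = f(L/D_h)(ρV²/2) = 0.02481·4.31/0.2025·2.211 = 1.167 Pa.

ΔP ≈ 1.17 Pa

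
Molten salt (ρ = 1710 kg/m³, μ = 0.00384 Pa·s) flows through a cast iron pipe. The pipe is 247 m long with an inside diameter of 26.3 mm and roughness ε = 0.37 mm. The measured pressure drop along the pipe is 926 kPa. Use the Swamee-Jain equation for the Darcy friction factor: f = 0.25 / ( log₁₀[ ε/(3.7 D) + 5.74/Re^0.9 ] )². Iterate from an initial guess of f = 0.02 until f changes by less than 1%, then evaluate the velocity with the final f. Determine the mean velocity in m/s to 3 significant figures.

V ≈ 1.59 m/s

Rearranging Darcy-Weisbach: V = √(2·ΔP·D/(f·L·ρ)). With ε/D = 0.00037/0.0263 = 0.0141, iterate starting from f = 0.02:
  f = 0.02 → V = √(2·9.26e+05·0.0263/(0.02·247·1710)) = 2.401 m/s; Re = ρVD/μ = 2.812e+04; f → 0.04491
  f = 0.04491 → V = 1.602 m/s; Re = 1.877e+04; f → 0.04584
  f = 0.04584 → V = 1.586 m/s; Re = 1.858e+04; f → 0.04587
Converged (Δf/f < 1%). With the final f = 0.04587: V = √(2·9.26e+05·0.0263/(0.04587·247·1710)) = 1.586 m/s.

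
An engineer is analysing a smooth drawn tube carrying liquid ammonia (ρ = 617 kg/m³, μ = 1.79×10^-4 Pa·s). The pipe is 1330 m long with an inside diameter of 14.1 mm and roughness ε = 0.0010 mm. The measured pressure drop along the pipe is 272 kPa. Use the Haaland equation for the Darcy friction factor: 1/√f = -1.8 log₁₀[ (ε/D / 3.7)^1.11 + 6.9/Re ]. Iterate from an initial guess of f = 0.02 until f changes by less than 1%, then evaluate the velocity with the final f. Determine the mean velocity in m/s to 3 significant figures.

V ≈ 0.633 m/s

Rearranging Darcy-Weisbach: V = √(2·ΔP·D/(f·L·ρ)). With ε/D = 1e-06/0.0141 = 7.09e-05, iterate starting from f = 0.02:
  f = 0.02 → V = √(2·2.72e+05·0.0141/(0.02·1330·617)) = 0.6836 m/s; Re = ρVD/μ = 3.323e+04; f → 0.02291
  f = 0.02291 → V = 0.6388 m/s; Re = 3.105e+04; f → 0.02327
  f = 0.02327 → V = 0.6338 m/s; Re = 3.08e+04; f → 0.02331
Converged (Δf/f < 1%). With the final f = 0.02331: V = √(2·2.72e+05·0.0141/(0.02331·1330·617)) = 0.6332 m/s.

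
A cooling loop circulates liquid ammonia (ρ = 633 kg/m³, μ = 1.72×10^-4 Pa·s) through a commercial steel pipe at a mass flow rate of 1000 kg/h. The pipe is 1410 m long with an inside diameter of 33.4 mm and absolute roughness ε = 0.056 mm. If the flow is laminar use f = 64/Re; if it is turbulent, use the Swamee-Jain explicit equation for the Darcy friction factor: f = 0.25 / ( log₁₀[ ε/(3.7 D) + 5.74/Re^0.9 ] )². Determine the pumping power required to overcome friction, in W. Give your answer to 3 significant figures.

P ≈ 37.4 W

ṁ = 1000 kg/h = 1000/3600 = 0.2778 kg/s.
A = πD²/4 = π(0.0334)²/4 = 0.0008762 m²; mean velocity V = ṁ/(ρA) = 0.2778/(633 · 0.0008762) = 0.5009 m/s.
Reynolds number Re = ρVD/μ = 633 · 0.5009 · 0.0334 / 0.000172 = 6.156e+04.
Re > 4000 → turbulent. Relative roughness ε/D = 5.6e-05/0.0334 = 0.00168. Swamee-Jain: f = 0.25/(log₁₀[0.00168/3.7 + 5.74/6.156e+04^0.9])² = 0.25/(log₁₀[0.000453 + 0.000281])² = 0.25/(-3.134)² = 0.02545.
Darcy-Weisbach: ΔP = f(L/D)(ρV²/2) = 0.02545·(1410/0.0334)·(633·0.5009²/2) = 0.02545·4.222e+04·79.4 = 8.53e+04 Pa.
Q = ṁ/ρ = 0.2778/633 = 0.0004388 m³/s.
Pumping power P = QΔP = 0.0004388·8.53e+04 = 37.43 W = 37.4 W.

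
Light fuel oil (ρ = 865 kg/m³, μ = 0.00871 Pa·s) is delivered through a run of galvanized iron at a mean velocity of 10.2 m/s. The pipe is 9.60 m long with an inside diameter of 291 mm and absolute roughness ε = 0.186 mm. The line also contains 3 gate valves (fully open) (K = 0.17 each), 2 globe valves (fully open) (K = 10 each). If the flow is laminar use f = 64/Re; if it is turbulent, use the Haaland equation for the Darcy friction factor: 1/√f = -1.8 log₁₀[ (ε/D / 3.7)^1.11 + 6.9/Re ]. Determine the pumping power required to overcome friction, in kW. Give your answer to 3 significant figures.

P ≈ 645 kW

Reynolds number Re = ρVD/μ = 865 · 10.2 · 0.291 / 0.00871 = 2.948e+05.
Re > 4000 → turbulent. Relative roughness ε/D = 0.000186/0.291 = 0.000639. Haaland: 1/√f = -1.8 log₁₀[(0.000639/3.7)^1.11 + 6.9/2.948e+05] = -1.8 log₁₀[6.66e-05 + 2.34e-05] = 7.282, so f = 0.01886.
Total minor-loss coefficient ΣK = 3·0.17 + 2·10 = 20.5.
ΔP = [f·L/D + ΣK]·(ρV²/2) = [0.01886·9.6/0.291 + 20.5]·(865·10.2²/2) = [0.6221 + 20.5]·4.5e+04 = 9.509e+05 Pa.
Q = V·A = 10.2·0.06651 = 0.6784 m³/s.
Pumping power P = QΔP = 0.6784·9.509e+05 = 645100 W = 645 kW.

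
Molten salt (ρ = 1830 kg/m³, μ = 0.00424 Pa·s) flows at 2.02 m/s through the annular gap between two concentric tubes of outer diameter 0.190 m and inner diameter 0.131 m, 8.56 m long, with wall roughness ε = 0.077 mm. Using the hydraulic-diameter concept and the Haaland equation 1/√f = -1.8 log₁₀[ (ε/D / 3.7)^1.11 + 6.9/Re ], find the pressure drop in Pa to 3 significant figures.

ΔP ≈ 13300 Pa

Hydraulic diameter D_h = 4A/P = D_o - D_i = 0.19 - 0.131 = 0.059 m.
Re = ρVD_h/μ = 1830·2.02·0.059/0.00424 = 5.144e+04.
ε/D_h = 7.7e-05/0.059 = 0.00131; Haaland gives 1/√f = -1.8 log₁₀[0.000147+0.000134] = 6.392, so f = 0.02448.
ΔP = f(L/D_h)(ρV²/2) = 0.02448·8.56/0.059·3734 = 1.326e+04 Pa.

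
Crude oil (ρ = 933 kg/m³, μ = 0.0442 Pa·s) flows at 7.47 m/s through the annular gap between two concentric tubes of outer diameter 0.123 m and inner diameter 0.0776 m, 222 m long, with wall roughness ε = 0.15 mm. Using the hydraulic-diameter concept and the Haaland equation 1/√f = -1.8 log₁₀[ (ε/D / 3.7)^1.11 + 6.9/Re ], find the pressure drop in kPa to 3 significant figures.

ΔP ≈ 4800 kPa

Hydraulic diameter D_h = 4A/P = D_o - D_i = 0.123 - 0.0776 = 0.0454 m.
Re = ρVD_h/μ = 933·7.47·0.0454/0.0442 = 7159.
ε/D_h = 0.00015/0.0454 = 0.0033; Haaland gives 1/√f = -1.8 log₁₀[0.000413+0.000964] = 5.15, so f = 0.0377.
ΔP = f(L/D_h)(ρV²/2) = 0.0377·222/0.0454·2.603e+04 = 4.799e+06 Pa.
ΔP = 4800 kPa.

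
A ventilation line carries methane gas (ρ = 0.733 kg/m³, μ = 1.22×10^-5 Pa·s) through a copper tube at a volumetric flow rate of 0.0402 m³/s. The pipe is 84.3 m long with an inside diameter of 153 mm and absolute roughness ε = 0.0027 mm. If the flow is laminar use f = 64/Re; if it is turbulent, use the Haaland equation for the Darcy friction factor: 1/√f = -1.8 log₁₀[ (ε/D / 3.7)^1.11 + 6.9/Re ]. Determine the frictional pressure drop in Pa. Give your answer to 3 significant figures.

Cross-sectional area A = πD²/4 = π(0.153)²/4 = 0.01839 m²; mean velocity V = Q/A = 0.0402/0.01839 = 2.187 m/s.
Reynolds number Re = ρVD/μ = 0.733 · 2.187 · 0.153 / 1.22e-05 = 2.01e+04.
Re > 4000 → turbulent. Relative roughness ε/D = 2.7e-06/0.153 = 1.76e-05. Haaland: 1/√f = -1.8 log₁₀[(1.76e-05/3.7)^1.11 + 6.9/2.01e+04] = -1.8 log₁₀[1.24e-06 + 0.000343] = 6.233, so f = 0.02574.
Darcy-Weisbach: ΔP = f(L/D)(ρV²/2) = 0.02574·(84.3/0.153)·(0.733·2.187²/2) = 0.02574·551·1.752 = 24.85 Pa.

ΔP ≈ 24.8 Pa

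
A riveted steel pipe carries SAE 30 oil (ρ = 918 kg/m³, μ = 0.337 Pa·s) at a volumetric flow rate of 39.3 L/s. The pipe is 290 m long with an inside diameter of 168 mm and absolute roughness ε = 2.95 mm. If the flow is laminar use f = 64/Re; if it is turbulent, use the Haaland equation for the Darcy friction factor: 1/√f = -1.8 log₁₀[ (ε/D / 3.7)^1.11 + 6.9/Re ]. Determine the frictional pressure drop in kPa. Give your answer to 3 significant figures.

ΔP ≈ 196 kPa

Q = 39.3 L/s = 39.3/1000 = 0.0393 m³/s.
Cross-sectional area A = πD²/4 = π(0.168)²/4 = 0.02217 m²; mean velocity V = Q/A = 0.0393/0.02217 = 1.773 m/s.
Reynolds number Re = ρVD/μ = 918 · 1.773 · 0.168 / 0.337 = 811.3.
Re < 2300 → laminar flow, so f = 64/Re = 64/811.3 = 0.07888 (the turbulent correlation is not needed).
Darcy-Weisbach: ΔP = f(L/D)(ρV²/2) = 0.07888·(290/0.168)·(918·1.773²/2) = 0.07888·1726·1443 = 1.964e+05 Pa.
ΔP = 1.964e+05 Pa = 196 kPa.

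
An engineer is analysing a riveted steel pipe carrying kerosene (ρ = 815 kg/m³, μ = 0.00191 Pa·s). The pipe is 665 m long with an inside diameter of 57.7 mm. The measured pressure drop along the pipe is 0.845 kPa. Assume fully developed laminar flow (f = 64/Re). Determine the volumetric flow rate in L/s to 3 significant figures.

Q ≈ 0.181 L/s

For laminar flow, f = 64/Re with Re = ρVD/μ, so Darcy-Weisbach reduces to ΔP = 32μLV/D². Solving for V: V = ΔP·D²/(32μL) = 845·(0.0577)²/(32·0.00191·665) = 0.06922 m/s.
Check: Re = ρVD/μ = 815·0.06922·0.0577/0.00191 = 1704 < 2300, so the laminar assumption holds.
Q = V·A = 0.06922·(π/4·0.0577²) = 0.000181 m³/s = 0.181 L/s.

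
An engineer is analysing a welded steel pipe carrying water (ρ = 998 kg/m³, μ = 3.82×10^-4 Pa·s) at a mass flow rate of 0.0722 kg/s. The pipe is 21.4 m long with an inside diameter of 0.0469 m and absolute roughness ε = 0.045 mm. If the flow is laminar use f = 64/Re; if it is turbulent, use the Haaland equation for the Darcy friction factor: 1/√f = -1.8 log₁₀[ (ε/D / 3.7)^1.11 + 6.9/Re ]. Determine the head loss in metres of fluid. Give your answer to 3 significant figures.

h_f ≈ 0.00156 m

A = πD²/4 = π(0.0469)²/4 = 0.001728 m²; mean velocity V = ṁ/(ρA) = 0.0722/(998 · 0.001728) = 0.04188 m/s.
Reynolds number Re = ρVD/μ = 998 · 0.04188 · 0.0469 / 0.000382 = 5131.
Re > 4000 → turbulent. Relative roughness ε/D = 4.5e-05/0.0469 = 0.000959. Haaland: 1/√f = -1.8 log₁₀[(0.000959/3.7)^1.11 + 6.9/5131] = -1.8 log₁₀[0.000105 + 0.00134] = 5.11, so f = 0.0383.
Darcy-Weisbach: ΔP = f(L/D)(ρV²/2) = 0.0383·(21.4/0.0469)·(998·0.04188²/2) = 0.0383·456.3·0.8751 = 15.29 Pa.
Head loss h_f = ΔP/(ρg) = 15.29/(998·9.81) = 0.00156 m.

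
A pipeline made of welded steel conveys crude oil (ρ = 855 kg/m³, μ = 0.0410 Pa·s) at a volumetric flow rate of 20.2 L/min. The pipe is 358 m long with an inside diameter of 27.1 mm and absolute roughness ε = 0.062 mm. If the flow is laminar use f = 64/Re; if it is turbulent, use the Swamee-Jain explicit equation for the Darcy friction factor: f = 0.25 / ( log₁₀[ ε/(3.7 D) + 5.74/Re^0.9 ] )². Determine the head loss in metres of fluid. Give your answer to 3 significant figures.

h_f ≈ 44.5 m

Q = 20.2 L/min = 20.2/60000 = 0.0003367 m³/s.
Cross-sectional area A = πD²/4 = π(0.0271)²/4 = 0.0005768 m²; mean velocity V = Q/A = 0.0003367/0.0005768 = 0.5837 m/s.
Reynolds number Re = ρVD/μ = 855 · 0.5837 · 0.0271 / 0.041 = 329.9.
Re < 2300 → laminar flow, so f = 64/Re = 64/329.9 = 0.194 (the turbulent correlation is not needed).
Darcy-Weisbach: ΔP = f(L/D)(ρV²/2) = 0.194·(358/0.0271)·(855·0.5837²/2) = 0.194·1.321e+04·145.6 = 3.733e+05 Pa.
Head loss h_f = ΔP/(ρg) = 3.733e+05/(855·9.81) = 44.5 m.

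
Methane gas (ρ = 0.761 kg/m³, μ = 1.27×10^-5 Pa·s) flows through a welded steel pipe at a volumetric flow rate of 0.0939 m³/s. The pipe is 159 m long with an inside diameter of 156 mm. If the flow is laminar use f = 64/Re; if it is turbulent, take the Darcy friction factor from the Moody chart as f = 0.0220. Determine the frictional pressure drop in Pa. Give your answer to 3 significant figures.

ΔP ≈ 206 Pa

Cross-sectional area A = πD²/4 = π(0.156)²/4 = 0.01911 m²; mean velocity V = Q/A = 0.0939/0.01911 = 4.913 m/s.
Reynolds number Re = ρVD/μ = 0.761 · 4.913 · 0.156 / 1.27e-05 = 4.592e+04.
Re > 4000 → turbulent; use the Moody-chart value f = 0.0220.
Darcy-Weisbach: ΔP = f(L/D)(ρV²/2) = 0.022·(159/0.156)·(0.761·4.913²/2) = 0.022·1019·9.183 = 205.9 Pa.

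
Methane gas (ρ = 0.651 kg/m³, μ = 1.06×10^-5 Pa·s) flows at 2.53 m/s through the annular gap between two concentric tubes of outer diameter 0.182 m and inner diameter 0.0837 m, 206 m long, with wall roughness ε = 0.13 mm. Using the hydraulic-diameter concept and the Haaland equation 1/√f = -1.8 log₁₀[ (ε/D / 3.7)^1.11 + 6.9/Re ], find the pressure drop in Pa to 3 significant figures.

ΔP ≈ 130 Pa

Hydraulic diameter D_h = 4A/P = D_o - D_i = 0.182 - 0.0837 = 0.0983 m.
Re = ρVD_h/μ = 0.651·2.53·0.0983/1.06e-05 = 1.527e+04.
ε/D_h = 0.00013/0.0983 = 0.00132; Haaland gives 1/√f = -1.8 log₁₀[0.000149+0.000452] = 5.798, so f = 0.02975.
ΔP = f(L/D_h)(ρV²/2) = 0.02975·206/0.0983·2.083 = 129.9 Pa.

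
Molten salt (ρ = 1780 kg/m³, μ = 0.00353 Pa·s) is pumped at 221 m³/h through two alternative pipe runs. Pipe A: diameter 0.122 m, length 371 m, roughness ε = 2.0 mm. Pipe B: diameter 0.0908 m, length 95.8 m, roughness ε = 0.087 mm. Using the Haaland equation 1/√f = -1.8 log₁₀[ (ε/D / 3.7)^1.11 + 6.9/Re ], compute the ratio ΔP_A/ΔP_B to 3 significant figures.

Pipe A: V = Q/A = 0.06139/0.01169 = 5.251 m/s; Re = 3.231e+05; ε/D = 0.0164; Haaland → f = 0.04536; ΔP_A = f(L/D)(ρV²/2) = 3.385e+06 Pa.
Pipe B: V = Q/A = 0.06139/0.006475 = 9.48 m/s; Re = 4.341e+05; ε/D = 0.000958; Haaland → f = 0.02009; ΔP_B = f(L/D)(ρV²/2) = 1.695e+06 Pa.
ΔP_A/ΔP_B = 3.385e+06/1.695e+06 = 2.00.

ΔP_A/ΔP_B ≈ 2.00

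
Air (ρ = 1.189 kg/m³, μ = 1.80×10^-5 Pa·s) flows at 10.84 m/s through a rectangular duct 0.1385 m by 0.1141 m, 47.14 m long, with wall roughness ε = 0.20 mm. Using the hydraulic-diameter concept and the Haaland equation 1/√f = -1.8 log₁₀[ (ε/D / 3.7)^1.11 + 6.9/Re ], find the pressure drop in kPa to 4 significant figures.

ΔP ≈ 0.6328 kPa

Hydraulic diameter D_h = 4A/P = 4·(0.1385·0.1141)/(2·(0.1385+0.1141)) = 0.06321/0.5052 = 0.1251 m.
Re = ρVD_h/μ = 1.189·10.84·0.1251/1.8e-05 = 8.959e+04.
ε/D_h = 0.0002/0.1251 = 0.0016; Haaland gives 1/√f = -1.8 log₁₀[0.000184+7.7e-05] = 6.449, so f = 0.02404.
ΔP = f(L/D_h)(ρV²/2) = 0.02404·47.14/0.1251·69.86 = 632.8 Pa.
ΔP = 0.6328 kPa.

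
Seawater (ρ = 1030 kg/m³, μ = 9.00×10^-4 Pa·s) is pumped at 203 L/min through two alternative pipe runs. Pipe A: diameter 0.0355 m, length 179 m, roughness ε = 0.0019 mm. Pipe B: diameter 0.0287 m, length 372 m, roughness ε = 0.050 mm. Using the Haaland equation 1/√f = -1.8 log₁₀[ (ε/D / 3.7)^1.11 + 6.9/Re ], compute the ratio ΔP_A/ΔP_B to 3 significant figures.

Pipe A: V = Q/A = 0.003383/0.0009898 = 3.418 m/s; Re = 1.389e+05; ε/D = 5.35e-05; Haaland → f = 0.01694; ΔP_A = f(L/D)(ρV²/2) = 5.14e+05 Pa.
Pipe B: V = Q/A = 0.003383/0.0006469 = 5.23 m/s; Re = 1.718e+05; ε/D = 0.00174; Haaland → f = 0.02362; ΔP_B = f(L/D)(ρV²/2) = 4.313e+06 Pa.
ΔP_A/ΔP_B = 5.14e+05/4.313e+06 = 0.119.

ΔP_A/ΔP_B ≈ 0.119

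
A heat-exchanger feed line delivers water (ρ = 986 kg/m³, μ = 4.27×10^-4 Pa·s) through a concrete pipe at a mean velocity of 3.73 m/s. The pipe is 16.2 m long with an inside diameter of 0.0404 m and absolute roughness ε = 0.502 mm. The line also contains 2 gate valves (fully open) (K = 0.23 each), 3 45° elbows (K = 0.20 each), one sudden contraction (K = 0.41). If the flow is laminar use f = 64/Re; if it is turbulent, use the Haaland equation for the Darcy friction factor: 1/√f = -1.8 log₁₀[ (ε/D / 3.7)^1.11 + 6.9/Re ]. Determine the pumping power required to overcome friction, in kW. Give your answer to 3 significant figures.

Reynolds number Re = ρVD/μ = 986 · 3.73 · 0.0404 / 0.000427 = 3.48e+05.
Re > 4000 → turbulent. Relative roughness ε/D = 0.000502/0.0404 = 0.0124. Haaland: 1/√f = -1.8 log₁₀[(0.0124/3.7)^1.11 + 6.9/3.48e+05] = -1.8 log₁₀[0.00179 + 1.98e-05] = 4.934, so f = 0.04107.
Total minor-loss coefficient ΣK = 2·0.23 + 3·0.2 + 1·0.41 = 1.47.
ΔP = [f·L/D + ΣK]·(ρV²/2) = [0.04107·16.2/0.0404 + 1.47]·(986·3.73²/2) = [16.47 + 1.47]·6859 = 1.231e+05 Pa.
Q = V·A = 3.73·0.001282 = 0.004781 m³/s.
Pumping power P = QΔP = 0.004781·1.231e+05 = 588.4 W = 0.588 kW.

P ≈ 0.588 kW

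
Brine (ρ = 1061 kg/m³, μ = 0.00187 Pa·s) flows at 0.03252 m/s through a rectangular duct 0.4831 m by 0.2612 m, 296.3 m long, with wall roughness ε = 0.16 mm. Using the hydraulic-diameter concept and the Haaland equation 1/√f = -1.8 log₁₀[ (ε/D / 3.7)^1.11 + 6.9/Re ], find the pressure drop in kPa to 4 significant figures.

Hydraulic diameter D_h = 4A/P = 4·(0.4831·0.2612)/(2·(0.4831+0.2612)) = 0.5047/1.489 = 0.3391 m.
Re = ρVD_h/μ = 1061·0.03252·0.3391/0.00187 = 6256.
ε/D_h = 0.00016/0.3391 = 0.000472; Haaland gives 1/√f = -1.8 log₁₀[4.76e-05+0.0011] = 5.29, so f = 0.03573.
ΔP = f(L/D_h)(ρV²/2) = 0.03573·296.3/0.3391·0.561 = 17.52 Pa.
ΔP = 0.01752 kPa.

ΔP ≈ 0.01752 kPa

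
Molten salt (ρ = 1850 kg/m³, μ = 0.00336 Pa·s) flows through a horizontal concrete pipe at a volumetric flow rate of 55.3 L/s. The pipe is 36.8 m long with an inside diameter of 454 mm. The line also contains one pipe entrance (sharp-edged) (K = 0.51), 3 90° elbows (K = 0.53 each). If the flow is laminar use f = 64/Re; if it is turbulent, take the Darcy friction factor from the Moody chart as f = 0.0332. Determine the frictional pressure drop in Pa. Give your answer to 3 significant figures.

ΔP ≈ 517 Pa

Q = 55.3 L/s = 55.3/1000 = 0.0553 m³/s.
Cross-sectional area A = πD²/4 = π(0.454)²/4 = 0.1619 m²; mean velocity V = Q/A = 0.0553/0.1619 = 0.3416 m/s.
Reynolds number Re = ρVD/μ = 1850 · 0.3416 · 0.454 / 0.00336 = 8.539e+04.
Re > 4000 → turbulent; use the Moody-chart value f = 0.0332.
Total minor-loss coefficient ΣK = 1·0.51 + 3·0.53 = 2.1.
ΔP = [f·L/D + ΣK]·(ρV²/2) = [0.0332·36.8/0.454 + 2.1]·(1850·0.3416²/2) = [2.691 + 2.1]·107.9 = 517.2 Pa.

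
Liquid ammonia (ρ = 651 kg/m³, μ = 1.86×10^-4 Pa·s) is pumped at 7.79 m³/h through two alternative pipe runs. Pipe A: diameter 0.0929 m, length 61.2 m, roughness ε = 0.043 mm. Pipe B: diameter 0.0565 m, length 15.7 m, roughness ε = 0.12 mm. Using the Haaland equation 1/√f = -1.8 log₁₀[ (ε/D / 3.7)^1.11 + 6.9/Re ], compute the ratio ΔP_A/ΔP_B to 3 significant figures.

Pipe A: V = Q/A = 0.002164/0.006778 = 0.3192 m/s; Re = 1.038e+05; ε/D = 0.000463; Haaland → f = 0.01981; ΔP_A = f(L/D)(ρV²/2) = 433 Pa.
Pipe B: V = Q/A = 0.002164/0.002507 = 0.8631 m/s; Re = 1.707e+05; ε/D = 0.00212; Haaland → f = 0.02473; ΔP_B = f(L/D)(ρV²/2) = 1666 Pa.
ΔP_A/ΔP_B = 433/1666 = 0.260.

ΔP_A/ΔP_B ≈ 0.260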